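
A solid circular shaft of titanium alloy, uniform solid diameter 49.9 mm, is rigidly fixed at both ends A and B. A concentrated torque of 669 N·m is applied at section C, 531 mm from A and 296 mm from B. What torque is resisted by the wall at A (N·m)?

239 N·m

With uniform GJ and both ends fixed, compatibility θ_AC = θ_CB gives T_A·a = T_B·b, together with T_A + T_B = T₀.
T_A = T₀·b/(a+b) = 669.0·296/827.0 = 239.4 N·m; T_B = 429.6 N·m.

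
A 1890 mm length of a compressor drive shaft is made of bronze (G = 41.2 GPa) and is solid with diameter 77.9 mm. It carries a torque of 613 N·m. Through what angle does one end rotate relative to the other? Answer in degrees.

0.446°

J = πd⁴/32 = π(0.0779)⁴/32 = 3.615×10^-6 m⁴.
θ = T·L/(G·J) = 613.0 × 1.89 / (41.2×10⁹ × 3.615×10^-6) = 7.778×10^-3 rad.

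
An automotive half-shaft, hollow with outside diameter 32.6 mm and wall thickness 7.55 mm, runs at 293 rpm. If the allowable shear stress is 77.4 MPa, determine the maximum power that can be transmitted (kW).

14.8 kW

J = π(d_o⁴ − d_i⁴)/32 = π(0.0326⁴ − 0.0175⁴)/32 = 1.017×10^-7 m⁴.
T_max = τ_allow·J/r = 7.74×10^7 × 1.017×10^-7 / 0.0163 = 482.8 N·m.
ω = 2π·293/60 = 30.68 rad/s, so P_max = T_max·ω = 1.481×10^4 W.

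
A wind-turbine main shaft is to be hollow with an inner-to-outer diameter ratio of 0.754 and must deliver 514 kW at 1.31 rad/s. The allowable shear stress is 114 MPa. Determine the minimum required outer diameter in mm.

ω = 1.31 rad/s, so T = P/ω = 514×10³ / 1.310 = 392400 N·m.
For a hollow shaft with d_i/d_o = 0.754: τ_max = 16T/(π d_o³ (1−k⁴)), so d_o = [16T/(π τ_allow (1−k⁴))]^(1/3) = [16·392400/(π·1.14×10^8·0.6768)]^(1/3) = 0.2959 m.

296 mm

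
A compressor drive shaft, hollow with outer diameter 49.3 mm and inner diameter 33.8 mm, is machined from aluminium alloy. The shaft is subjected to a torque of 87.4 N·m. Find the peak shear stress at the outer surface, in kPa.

4770 kPa

J = π(d_o⁴ − d_i⁴)/32 = π(0.0493⁴ − 0.0338⁴)/32 = 4.518×10^-7 m⁴.
τ_max = T·r/J = 87.40 × 0.0246 / 4.518×10^-7 = 4.768×10^6 Pa.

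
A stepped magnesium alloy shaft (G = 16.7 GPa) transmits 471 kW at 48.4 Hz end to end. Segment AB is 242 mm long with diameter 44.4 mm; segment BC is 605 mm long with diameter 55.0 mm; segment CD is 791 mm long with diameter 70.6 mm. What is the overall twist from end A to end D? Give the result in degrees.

8.67°

ω = 2π·48.4 = 304.1 rad/s, so T = P/ω = 471×10³ / 304.1 = 1549 N·m.
J_AB = π(0.0444)⁴/32 = 3.82×10^-7 m⁴; J_BC = π(0.0550)⁴/32 = 8.98×10^-7 m⁴; J_CD = π(0.0706)⁴/32 = 2.44×10^-6 m⁴.
θ = (T/G)·Σ L_i/J_i = (1549/16.7×10⁹)·(0.242/3.82×10^-7 + 0.605/8.98×10^-7 + 0.791/2.44×10^-6) = 0.1514 rad.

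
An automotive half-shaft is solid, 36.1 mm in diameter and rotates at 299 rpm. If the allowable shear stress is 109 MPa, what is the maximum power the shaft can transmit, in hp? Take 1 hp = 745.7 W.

J = πd⁴/32 = π(0.0361)⁴/32 = 1.667×10^-7 m⁴.
T_max = τ_allow·J/r = 1.09×10^8 × 1.667×10^-7 / 0.0181 = 1007 N·m.
ω = 2π·299/60 = 31.31 rad/s, so P_max = T_max·ω = 3.153×10^4 W.

42.3 hp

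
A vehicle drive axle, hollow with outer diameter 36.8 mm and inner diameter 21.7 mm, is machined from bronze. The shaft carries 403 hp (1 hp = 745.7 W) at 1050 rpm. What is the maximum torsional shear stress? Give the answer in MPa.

318 MPa

ω = 2π·1050/60 = 110.0 rad/s, so T = P/ω = 403×745.7 / 110.0 = 2733 N·m.
J = π(d_o⁴ − d_i⁴)/32 = π(0.0368⁴ − 0.0217⁴)/32 = 1.583×10^-7 m⁴.
τ_max = T·r/J = 2733 × 0.0184 / 1.583×10^-7 = 3.177×10^8 Pa.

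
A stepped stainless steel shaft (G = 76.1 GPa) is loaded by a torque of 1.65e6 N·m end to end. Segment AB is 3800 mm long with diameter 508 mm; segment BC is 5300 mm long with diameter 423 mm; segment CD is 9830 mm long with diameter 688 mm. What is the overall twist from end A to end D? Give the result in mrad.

58.9 mrad

J_AB = π(0.508)⁴/32 = 6.54×10^-3 m⁴; J_BC = π(0.423)⁴/32 = 3.14×10^-3 m⁴; J_CD = π(0.688)⁴/32 = 0.0220 m⁴.
θ = (T/G)·Σ L_i/J_i = (1.650e6/76.1×10⁹)·(3.80/6.54×10^-3 + 5.30/3.14×10^-3 + 9.83/0.0220) = 0.05885 rad.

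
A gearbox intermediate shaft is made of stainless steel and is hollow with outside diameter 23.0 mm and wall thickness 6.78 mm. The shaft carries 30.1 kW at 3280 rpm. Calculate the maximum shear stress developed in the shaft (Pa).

ω = 2π·3280/60 = 343.5 rad/s, so T = P/ω = 30.1×10³ / 343.5 = 87.63 N·m.
J = π(d_o⁴ − d_i⁴)/32 = π(0.0230⁴ − 0.00944⁴)/32 = 2.669×10^-8 m⁴.
τ_max = T·r/J = 87.63 × 0.0115 / 2.669×10^-8 = 3.775×10^7 Pa.

3.78e7 Pa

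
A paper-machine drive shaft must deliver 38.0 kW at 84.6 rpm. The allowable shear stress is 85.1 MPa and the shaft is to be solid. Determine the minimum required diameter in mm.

63.6 mm

ω = 2π·84.6/60 = 8.859 rad/s, so T = P/ω = 38.0×10³ / 8.859 = 4289 N·m.
For a solid shaft τ_max = 16T/(πd³), so d = (16T/(π τ_allow))^(1/3) = (16·4289/(π·8.51×10^7))^(1/3) = 0.06355 m.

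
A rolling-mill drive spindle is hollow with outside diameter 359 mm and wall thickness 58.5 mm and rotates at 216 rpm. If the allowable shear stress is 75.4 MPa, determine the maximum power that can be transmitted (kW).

J = π(d_o⁴ − d_i⁴)/32 = π(0.359⁴ − 0.242⁴)/32 = 1.294×10^-3 m⁴.
T_max = τ_allow·J/r = 7.54×10^7 × 1.294×10^-3 / 0.179 = 543600 N·m.
ω = 2π·216/60 = 22.62 rad/s, so P_max = T_max·ω = 1.229×10^7 W.

12300 kW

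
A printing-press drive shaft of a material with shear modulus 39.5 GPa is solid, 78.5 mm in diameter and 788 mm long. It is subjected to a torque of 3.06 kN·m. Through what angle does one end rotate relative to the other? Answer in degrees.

J = πd⁴/32 = π(0.0785)⁴/32 = 3.728×10^-6 m⁴.
θ = T·L/(G·J) = 3060 × 0.788 / (39.5×10⁹ × 3.728×10^-6) = 0.01637 rad.

0.938°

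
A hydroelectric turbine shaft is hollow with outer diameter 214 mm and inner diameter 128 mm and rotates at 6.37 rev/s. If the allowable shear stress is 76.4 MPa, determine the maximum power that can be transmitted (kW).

J = π(d_o⁴ − d_i⁴)/32 = π(0.214⁴ − 0.128⁴)/32 = 1.795×10^-4 m⁴.
T_max = τ_allow·J/r = 7.64×10^7 × 1.795×10^-4 / 0.107 = 128200 N·m.
ω = 2π·6.37 = 40.02 rad/s, so P_max = T_max·ω = 5.131×10^6 W.

5130 kW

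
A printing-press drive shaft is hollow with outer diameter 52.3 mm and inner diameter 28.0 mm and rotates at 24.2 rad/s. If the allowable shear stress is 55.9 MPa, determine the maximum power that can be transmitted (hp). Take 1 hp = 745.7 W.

46.8 hp

J = π(d_o⁴ − d_i⁴)/32 = π(0.0523⁴ − 0.0280⁴)/32 = 6.742×10^-7 m⁴.
T_max = τ_allow·J/r = 5.59×10^7 × 6.742×10^-7 / 0.0261 = 1441 N·m.
ω = 24.2 rad/s, so P_max = T_max·ω = 3.488×10^4 W.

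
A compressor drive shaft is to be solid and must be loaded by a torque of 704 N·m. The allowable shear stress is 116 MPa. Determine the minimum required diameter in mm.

For a solid shaft τ_max = 16T/(πd³), so d = (16T/(π τ_allow))^(1/3) = (16·704.0/(π·1.16×10^8))^(1/3) = 0.03138 m.

31.4 mm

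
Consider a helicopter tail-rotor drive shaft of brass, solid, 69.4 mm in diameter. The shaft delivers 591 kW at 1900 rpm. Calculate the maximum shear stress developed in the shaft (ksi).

ω = 2π·1900/60 = 199.0 rad/s, so T = P/ω = 591×10³ / 199.0 = 2970 N·m.
J = πd⁴/32 = π(0.0694)⁴/32 = 2.277×10^-6 m⁴.
τ_max = T·r/J = 2970 × 0.0347 / 2.277×10^-6 = 4.526×10^7 Pa.

6.56 ksi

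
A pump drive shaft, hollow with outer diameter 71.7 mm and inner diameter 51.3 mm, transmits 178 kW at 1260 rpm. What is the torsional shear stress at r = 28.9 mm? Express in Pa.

ω = 2π·1260/60 = 131.9 rad/s, so T = P/ω = 178×10³ / 131.9 = 1349 N·m.
J = π(d_o⁴ − d_i⁴)/32 = π(0.0717⁴ − 0.0513⁴)/32 = 1.915×10^-6 m⁴.
Shear stress varies linearly with radius: τ = T·r/J = 1349 × 0.0289 / 1.915×10^-6 = 2.036×10^7 Pa.

2.04e7 Pa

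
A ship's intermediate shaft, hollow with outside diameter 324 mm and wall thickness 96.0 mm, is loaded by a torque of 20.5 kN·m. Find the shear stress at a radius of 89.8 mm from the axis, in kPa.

1750 kPa

J = π(d_o⁴ − d_i⁴)/32 = π(0.324⁴ − 0.132⁴)/32 = 1.052×10^-3 m⁴.
Shear stress varies linearly with radius: τ = T·r/J = 20500 × 0.0898 / 1.052×10^-3 = 1.750×10^6 Pa.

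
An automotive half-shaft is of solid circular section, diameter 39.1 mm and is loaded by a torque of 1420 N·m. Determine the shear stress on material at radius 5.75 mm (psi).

5160 psi

J = πd⁴/32 = π(0.0391)⁴/32 = 2.295×10^-7 m⁴.
Shear stress varies linearly with radius: τ = T·r/J = 1420 × 0.00575 / 2.295×10^-7 = 3.558×10^7 Pa.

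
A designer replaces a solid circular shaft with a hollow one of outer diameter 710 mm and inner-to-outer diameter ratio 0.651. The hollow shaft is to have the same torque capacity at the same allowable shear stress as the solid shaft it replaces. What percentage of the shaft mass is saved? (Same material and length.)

Equal τ_max and T ⇒ the solid shaft needs d_s³ = d_o³(1−k⁴), so d_s = 710·(1−0.651⁴)^(1/3) = 664.7 mm.
Area ratio A_h/A_s = d_o²(1−k²)/d_s² = (1−k²)/(1−k⁴)^(2/3) = 0.6575.
Mass saving = 1 − 0.6575 = 34.3 %.

34.3 %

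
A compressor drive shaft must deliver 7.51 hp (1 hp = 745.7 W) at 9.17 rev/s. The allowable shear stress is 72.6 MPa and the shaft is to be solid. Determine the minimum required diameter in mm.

19.0 mm

ω = 2π·9.17 = 57.62 rad/s, so T = P/ω = 7.51×745.7 / 57.62 = 97.20 N·m.
For a solid shaft τ_max = 16T/(πd³), so d = (16T/(π τ_allow))^(1/3) = (16·97.20/(π·7.26×10^7))^(1/3) = 0.01896 m.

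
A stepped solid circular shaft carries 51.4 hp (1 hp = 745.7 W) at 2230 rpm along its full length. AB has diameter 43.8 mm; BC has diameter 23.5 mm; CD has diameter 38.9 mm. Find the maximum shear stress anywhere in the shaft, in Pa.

ω = 2π·2230/60 = 233.5 rad/s, so T = P/ω = 51.4×745.7 / 233.5 = 164.1 N·m.
Under the same torque, τ_max = 16T/(πd³) is largest where d is smallest — segment BC (d = 23.5 mm).
τ_max = 16·164.1/(π·(0.0235)³) = 6.441×10^7 Pa.

6.44e7 Pa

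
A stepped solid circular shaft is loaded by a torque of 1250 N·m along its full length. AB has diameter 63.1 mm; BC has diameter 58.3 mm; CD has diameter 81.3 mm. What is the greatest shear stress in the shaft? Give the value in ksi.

Under the same torque, τ_max = 16T/(πd³) is largest where d is smallest — segment BC (d = 58.3 mm).
τ_max = 16·1250/(π·(0.0583)³) = 3.213×10^7 Pa.

4.66 ksi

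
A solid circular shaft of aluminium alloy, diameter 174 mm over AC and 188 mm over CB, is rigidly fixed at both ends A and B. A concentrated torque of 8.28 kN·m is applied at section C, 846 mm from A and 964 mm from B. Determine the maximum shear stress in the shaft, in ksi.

0.529 ksi

Compatibility: T_A·a/J_AC = T_B·b/J_CB with T_A + T_B = T₀.
J_AC = 9.00×10^-5 m⁴, J_CB = 1.23×10^-4 m⁴, so T_A = T₀·(J_AC/a)/((J_AC/a)+(J_CB/b)) = 3771 N·m, T_B = 4509 N·m.
τ in each portion: τ_AC = 3.65×10^6 Pa, τ_CB = 3.46×10^6 Pa; maximum is in AC.
τ_max = T_AC·r/J = 3771·0.0870/9.00×10^-5 = 3.645×10^6 Pa.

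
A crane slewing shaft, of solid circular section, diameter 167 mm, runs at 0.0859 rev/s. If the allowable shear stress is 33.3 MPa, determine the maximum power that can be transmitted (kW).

16.4 kW

J = πd⁴/32 = π(0.167)⁴/32 = 7.636×10^-5 m⁴.
T_max = τ_allow·J/r = 3.33×10^7 × 7.636×10^-5 / 0.0835 = 30450 N·m.
ω = 2π·0.0859 = 0.5397 rad/s, so P_max = T_max·ω = 1.644×10^4 W.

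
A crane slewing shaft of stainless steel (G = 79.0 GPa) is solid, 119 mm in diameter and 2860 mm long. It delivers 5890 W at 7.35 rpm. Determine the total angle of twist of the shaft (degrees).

ω = 2π·7.35/60 = 0.7697 rad/s, so T = P/ω = 5890 / 0.7697 = 7652 N·m.
J = πd⁴/32 = π(0.119)⁴/32 = 1.969×10^-5 m⁴.
θ = T·L/(G·J) = 7652 × 2.86 / (79.0×10⁹ × 1.969×10^-5) = 0.01407 rad.

0.806°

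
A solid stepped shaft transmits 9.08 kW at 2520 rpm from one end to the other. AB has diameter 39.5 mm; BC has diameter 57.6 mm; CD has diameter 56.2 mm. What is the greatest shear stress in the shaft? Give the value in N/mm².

ω = 2π·2520/60 = 263.9 rad/s, so T = P/ω = 9.08×10³ / 263.9 = 34.41 N·m.
Under the same torque, τ_max = 16T/(πd³) is largest where d is smallest — segment AB (d = 39.5 mm).
τ_max = 16·34.41/(π·(0.0395)³) = 2.843×10^6 Pa.

2.84 N/mm²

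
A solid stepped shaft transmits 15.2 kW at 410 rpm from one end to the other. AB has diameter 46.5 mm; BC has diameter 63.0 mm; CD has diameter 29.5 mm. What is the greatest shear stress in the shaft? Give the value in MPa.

70.2 MPa

ω = 2π·410/60 = 42.94 rad/s, so T = P/ω = 15.2×10³ / 42.94 = 354.0 N·m.
Under the same torque, τ_max = 16T/(πd³) is largest where d is smallest — segment CD (d = 29.5 mm).
τ_max = 16·354.0/(π·(0.0295)³) = 7.023×10^7 Pa.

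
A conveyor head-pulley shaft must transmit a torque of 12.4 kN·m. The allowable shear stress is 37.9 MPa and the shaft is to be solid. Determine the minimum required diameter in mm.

119 mm

For a solid shaft τ_max = 16T/(πd³), so d = (16T/(π τ_allow))^(1/3) = (16·12400/(π·3.79×10^7))^(1/3) = 0.1186 m.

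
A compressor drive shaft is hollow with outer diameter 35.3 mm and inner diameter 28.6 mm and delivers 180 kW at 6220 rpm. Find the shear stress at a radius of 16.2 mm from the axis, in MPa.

ω = 2π·6220/60 = 651.4 rad/s, so T = P/ω = 180×10³ / 651.4 = 276.3 N·m.
J = π(d_o⁴ − d_i⁴)/32 = π(0.0353⁴ − 0.0286⁴)/32 = 8.676×10^-8 m⁴.
Shear stress varies linearly with radius: τ = T·r/J = 276.3 × 0.0162 / 8.676×10^-8 = 5.160×10^7 Pa.

51.6 MPa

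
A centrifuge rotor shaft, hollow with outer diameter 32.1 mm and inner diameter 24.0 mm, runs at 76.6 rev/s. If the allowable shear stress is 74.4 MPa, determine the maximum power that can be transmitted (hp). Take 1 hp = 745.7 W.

214 hp

J = π(d_o⁴ − d_i⁴)/32 = π(0.0321⁴ − 0.0240⁴)/32 = 7.166×10^-8 m⁴.
T_max = τ_allow·J/r = 7.44×10^7 × 7.166×10^-8 / 0.0161 = 332.2 N·m.
ω = 2π·76.6 = 481.3 rad/s, so P_max = T_max·ω = 1.599×10^5 W.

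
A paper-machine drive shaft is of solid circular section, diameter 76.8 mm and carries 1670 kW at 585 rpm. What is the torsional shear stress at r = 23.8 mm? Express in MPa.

ω = 2π·585/60 = 61.26 rad/s, so T = P/ω = 1670×10³ / 61.26 = 27260 N·m.
J = πd⁴/32 = π(0.0768)⁴/32 = 3.415×10^-6 m⁴.
Shear stress varies linearly with radius: τ = T·r/J = 27260 × 0.0238 / 3.415×10^-6 = 1.900×10^8 Pa.

190 MPa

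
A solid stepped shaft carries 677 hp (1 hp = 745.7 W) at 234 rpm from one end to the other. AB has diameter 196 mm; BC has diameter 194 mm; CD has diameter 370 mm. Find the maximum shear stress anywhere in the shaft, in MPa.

14.4 MPa

ω = 2π·234/60 = 24.50 rad/s, so T = P/ω = 677×745.7 / 24.50 = 20600 N·m.
Under the same torque, τ_max = 16T/(πd³) is largest where d is smallest — segment BC (d = 194 mm).
τ_max = 16·20600/(π·(0.194)³) = 1.437×10^7 Pa.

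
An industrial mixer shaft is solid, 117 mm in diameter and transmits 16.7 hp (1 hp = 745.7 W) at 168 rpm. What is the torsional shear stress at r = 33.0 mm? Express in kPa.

ω = 2π·168/60 = 17.59 rad/s, so T = P/ω = 16.7×745.7 / 17.59 = 707.9 N·m.
J = πd⁴/32 = π(0.117)⁴/32 = 1.840×10^-5 m⁴.
Shear stress varies linearly with radius: τ = T·r/J = 707.9 × 0.0330 / 1.840×10^-5 = 1.270×10^6 Pa.

1270 kPa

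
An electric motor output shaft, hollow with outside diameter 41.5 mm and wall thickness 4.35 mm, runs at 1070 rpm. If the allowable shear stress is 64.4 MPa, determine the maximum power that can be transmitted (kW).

J = π(d_o⁴ − d_i⁴)/32 = π(0.0415⁴ − 0.0328⁴)/32 = 1.776×10^-7 m⁴.
T_max = τ_allow·J/r = 6.44×10^7 × 1.776×10^-7 / 0.0208 = 551.1 N·m.
ω = 2π·1070/60 = 112.1 rad/s, so P_max = T_max·ω = 6.175×10^4 W.

61.8 kW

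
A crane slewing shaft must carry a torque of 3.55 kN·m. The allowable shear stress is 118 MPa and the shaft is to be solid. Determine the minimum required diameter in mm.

53.5 mm

For a solid shaft τ_max = 16T/(πd³), so d = (16T/(π τ_allow))^(1/3) = (16·3550/(π·1.18×10^8))^(1/3) = 0.05351 m.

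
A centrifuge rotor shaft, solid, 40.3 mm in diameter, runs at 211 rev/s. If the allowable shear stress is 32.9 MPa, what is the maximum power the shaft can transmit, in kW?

561 kW

J = πd⁴/32 = π(0.0403)⁴/32 = 2.590×10^-7 m⁴.
T_max = τ_allow·J/r = 3.29×10^7 × 2.590×10^-7 / 0.0201 = 422.8 N·m.
ω = 2π·211 = 1326 rad/s, so P_max = T_max·ω = 5.605×10^5 W.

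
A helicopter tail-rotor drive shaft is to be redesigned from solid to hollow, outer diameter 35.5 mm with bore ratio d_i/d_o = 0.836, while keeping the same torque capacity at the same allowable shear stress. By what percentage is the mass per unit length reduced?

52.9 %

Equal τ_max and T ⇒ the solid shaft needs d_s³ = d_o³(1−k⁴), so d_s = 35.5·(1−0.836⁴)^(1/3) = 28.39 mm.
Area ratio A_h/A_s = d_o²(1−k²)/d_s² = (1−k²)/(1−k⁴)^(2/3) = 0.4708.
Mass saving = 1 − 0.4708 = 52.9 %.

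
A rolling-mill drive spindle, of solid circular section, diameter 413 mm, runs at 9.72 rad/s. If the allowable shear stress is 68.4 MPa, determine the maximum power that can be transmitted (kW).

J = πd⁴/32 = π(0.413)⁴/32 = 2.856×10^-3 m⁴.
T_max = τ_allow·J/r = 6.84×10^7 × 2.856×10^-3 / 0.206 = 946100 N·m.
ω = 9.72 rad/s, so P_max = T_max·ω = 9.196×10^6 W.

9200 kW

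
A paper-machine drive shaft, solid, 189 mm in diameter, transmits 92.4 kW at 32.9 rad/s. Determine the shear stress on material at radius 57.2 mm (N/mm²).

1.28 N/mm²

ω = 32.9 rad/s, so T = P/ω = 92.4×10³ / 32.90 = 2809 N·m.
J = πd⁴/32 = π(0.189)⁴/32 = 1.253×10^-4 m⁴.
Shear stress varies linearly with radius: τ = T·r/J = 2809 × 0.0572 / 1.253×10^-4 = 1.282×10^6 Pa.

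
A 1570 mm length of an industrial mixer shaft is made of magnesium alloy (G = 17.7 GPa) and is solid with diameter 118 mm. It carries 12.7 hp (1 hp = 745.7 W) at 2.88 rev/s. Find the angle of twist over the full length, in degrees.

0.140°

ω = 2π·2.88 = 18.10 rad/s, so T = P/ω = 12.7×745.7 / 18.10 = 523.4 N·m.
J = πd⁴/32 = π(0.118)⁴/32 = 1.903×10^-5 m⁴.
θ = T·L/(G·J) = 523.4 × 1.57 / (17.7×10⁹ × 1.903×10^-5) = 2.439×10^-3 rad.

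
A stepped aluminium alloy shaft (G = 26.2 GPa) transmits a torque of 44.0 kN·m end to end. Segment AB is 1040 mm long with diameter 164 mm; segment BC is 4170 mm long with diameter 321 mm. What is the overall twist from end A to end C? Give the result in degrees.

J_AB = π(0.164)⁴/32 = 7.10×10^-5 m⁴; J_BC = π(0.321)⁴/32 = 1.04×10^-3 m⁴.
θ = (T/G)·Σ L_i/J_i = (44000/26.2×10⁹)·(1.04/7.10×10^-5 + 4.17/1.04×10^-3) = 0.03131 rad.

1.79°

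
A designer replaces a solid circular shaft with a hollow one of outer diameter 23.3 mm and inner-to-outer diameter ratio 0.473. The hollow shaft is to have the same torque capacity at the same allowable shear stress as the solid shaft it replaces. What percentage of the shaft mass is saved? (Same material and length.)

Equal τ_max and T ⇒ the solid shaft needs d_s³ = d_o³(1−k⁴), so d_s = 23.3·(1−0.473⁴)^(1/3) = 22.90 mm.
Area ratio A_h/A_s = d_o²(1−k²)/d_s² = (1−k²)/(1−k⁴)^(2/3) = 0.8033.
Mass saving = 1 − 0.8033 = 19.7 %.

19.7 %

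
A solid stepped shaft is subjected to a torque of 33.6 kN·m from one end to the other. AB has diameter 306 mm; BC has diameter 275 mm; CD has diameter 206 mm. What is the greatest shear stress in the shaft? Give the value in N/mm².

Under the same torque, τ_max = 16T/(πd³) is largest where d is smallest — segment CD (d = 206 mm).
τ_max = 16·33600/(π·(0.206)³) = 1.958×10^7 Pa.

19.6 N/mm²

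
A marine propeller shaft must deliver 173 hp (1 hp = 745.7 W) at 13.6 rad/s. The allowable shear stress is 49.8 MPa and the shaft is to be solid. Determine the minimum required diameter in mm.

ω = 13.6 rad/s, so T = P/ω = 173×745.7 / 13.60 = 9486 N·m.
For a solid shaft τ_max = 16T/(πd³), so d = (16T/(π τ_allow))^(1/3) = (16·9486/(π·4.98×10^7))^(1/3) = 0.09899 m.

99.0 mm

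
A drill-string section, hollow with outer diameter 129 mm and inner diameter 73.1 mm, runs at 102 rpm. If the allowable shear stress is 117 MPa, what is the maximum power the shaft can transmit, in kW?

J = π(d_o⁴ − d_i⁴)/32 = π(0.129⁴ − 0.0731⁴)/32 = 2.438×10^-5 m⁴.
T_max = τ_allow·J/r = 1.17×10^8 × 2.438×10^-5 / 0.0645 = 44230 N·m.
ω = 2π·102/60 = 10.68 rad/s, so P_max = T_max·ω = 4.724×10^5 W.

472 kW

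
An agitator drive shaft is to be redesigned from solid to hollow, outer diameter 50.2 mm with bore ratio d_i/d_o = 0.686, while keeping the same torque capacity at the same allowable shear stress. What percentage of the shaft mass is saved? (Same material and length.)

37.4 %

Equal τ_max and T ⇒ the solid shaft needs d_s³ = d_o³(1−k⁴), so d_s = 50.2·(1−0.686⁴)^(1/3) = 46.18 mm.
Area ratio A_h/A_s = d_o²(1−k²)/d_s² = (1−k²)/(1−k⁴)^(2/3) = 0.6256.
Mass saving = 1 − 0.6256 = 37.4 %.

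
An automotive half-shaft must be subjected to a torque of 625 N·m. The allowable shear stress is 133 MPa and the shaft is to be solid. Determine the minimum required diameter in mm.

28.8 mm

For a solid shaft τ_max = 16T/(πd³), so d = (16T/(π τ_allow))^(1/3) = (16·625.0/(π·1.33×10^8))^(1/3) = 0.02882 m.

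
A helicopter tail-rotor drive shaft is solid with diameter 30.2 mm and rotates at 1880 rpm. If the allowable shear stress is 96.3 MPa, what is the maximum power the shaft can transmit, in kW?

J = πd⁴/32 = π(0.0302)⁴/32 = 8.166×10^-8 m⁴.
T_max = τ_allow·J/r = 9.63×10^7 × 8.166×10^-8 / 0.0151 = 520.8 N·m.
ω = 2π·1880/60 = 196.9 rad/s, so P_max = T_max·ω = 1.025×10^5 W.

103 kW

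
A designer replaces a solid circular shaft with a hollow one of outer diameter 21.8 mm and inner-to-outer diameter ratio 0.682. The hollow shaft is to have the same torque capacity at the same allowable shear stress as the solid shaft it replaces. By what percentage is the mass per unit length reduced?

Equal τ_max and T ⇒ the solid shaft needs d_s³ = d_o³(1−k⁴), so d_s = 21.8·(1−0.682⁴)^(1/3) = 20.10 mm.
Area ratio A_h/A_s = d_o²(1−k²)/d_s² = (1−k²)/(1−k⁴)^(2/3) = 0.6293.
Mass saving = 1 − 0.6293 = 37.1 %.

37.1 %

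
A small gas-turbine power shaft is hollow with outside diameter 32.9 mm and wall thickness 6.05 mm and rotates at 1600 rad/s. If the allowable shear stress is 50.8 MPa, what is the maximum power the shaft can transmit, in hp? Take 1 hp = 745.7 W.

640 hp

J = π(d_o⁴ − d_i⁴)/32 = π(0.0329⁴ − 0.0208⁴)/32 = 9.665×10^-8 m⁴.
T_max = τ_allow·J/r = 5.08×10^7 × 9.665×10^-8 / 0.0164 = 298.5 N·m.
ω = 1600 rad/s, so P_max = T_max·ω = 4.775×10^5 W.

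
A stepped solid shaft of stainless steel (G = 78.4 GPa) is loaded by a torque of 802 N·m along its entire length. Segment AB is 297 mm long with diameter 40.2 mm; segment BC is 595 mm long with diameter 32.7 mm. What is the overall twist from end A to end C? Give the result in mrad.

66.1 mrad

J_AB = π(0.0402)⁴/32 = 2.56×10^-7 m⁴; J_BC = π(0.0327)⁴/32 = 1.12×10^-7 m⁴.
θ = (T/G)·Σ L_i/J_i = (802.0/78.4×10⁹)·(0.297/2.56×10^-7 + 0.595/1.12×10^-7) = 0.06607 rad.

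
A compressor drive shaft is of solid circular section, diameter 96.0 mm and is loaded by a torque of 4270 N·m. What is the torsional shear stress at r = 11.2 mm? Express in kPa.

5740 kPa

J = πd⁴/32 = π(0.0960)⁴/32 = 8.338×10^-6 m⁴.
Shear stress varies linearly with radius: τ = T·r/J = 4270 × 0.0112 / 8.338×10^-6 = 5.735×10^6 Pa.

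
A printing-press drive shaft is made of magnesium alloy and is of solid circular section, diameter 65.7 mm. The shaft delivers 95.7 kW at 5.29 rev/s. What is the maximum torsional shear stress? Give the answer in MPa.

ω = 2π·5.29 = 33.24 rad/s, so T = P/ω = 95.7×10³ / 33.24 = 2879 N·m.
J = πd⁴/32 = π(0.0657)⁴/32 = 1.829×10^-6 m⁴.
τ_max = T·r/J = 2879 × 0.0329 / 1.829×10^-6 = 5.171×10^7 Pa.

51.7 MPa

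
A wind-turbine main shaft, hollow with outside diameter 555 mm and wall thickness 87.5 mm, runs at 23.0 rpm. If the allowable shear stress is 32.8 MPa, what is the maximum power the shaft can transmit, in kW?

2070 kW

J = π(d_o⁴ − d_i⁴)/32 = π(0.555⁴ − 0.380⁴)/32 = 7.268×10^-3 m⁴.
T_max = τ_allow·J/r = 3.28×10^7 × 7.268×10^-3 / 0.278 = 859000 N·m.
ω = 2π·23.0/60 = 2.409 rad/s, so P_max = T_max·ω = 2.069×10^6 W.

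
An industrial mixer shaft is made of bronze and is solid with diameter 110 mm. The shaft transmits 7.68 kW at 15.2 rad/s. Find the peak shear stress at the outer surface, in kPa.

ω = 15.2 rad/s, so T = P/ω = 7.68×10³ / 15.20 = 505.3 N·m.
J = πd⁴/32 = π(0.110)⁴/32 = 1.437×10^-5 m⁴.
τ_max = T·r/J = 505.3 × 0.0550 / 1.437×10^-5 = 1.933×10^6 Pa.

1930 kPa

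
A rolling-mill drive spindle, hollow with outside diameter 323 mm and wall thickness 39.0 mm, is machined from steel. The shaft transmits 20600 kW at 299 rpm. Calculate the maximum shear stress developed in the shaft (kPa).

149000 kPa

ω = 2π·299/60 = 31.31 rad/s, so T = P/ω = 20600×10³ / 31.31 = 657900 N·m.
J = π(d_o⁴ − d_i⁴)/32 = π(0.323⁴ − 0.245⁴)/32 = 7.149×10^-4 m⁴.
τ_max = T·r/J = 657900 × 0.162 / 7.149×10^-4 = 1.486×10^8 Pa.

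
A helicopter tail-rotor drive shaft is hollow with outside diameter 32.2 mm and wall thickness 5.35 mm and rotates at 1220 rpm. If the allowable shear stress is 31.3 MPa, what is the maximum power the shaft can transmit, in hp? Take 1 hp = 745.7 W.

28.2 hp

J = π(d_o⁴ − d_i⁴)/32 = π(0.0322⁴ − 0.0215⁴)/32 = 8.456×10^-8 m⁴.
T_max = τ_allow·J/r = 3.13×10^7 × 8.456×10^-8 / 0.0161 = 164.4 N·m.
ω = 2π·1220/60 = 127.8 rad/s, so P_max = T_max·ω = 2.100×10^4 W.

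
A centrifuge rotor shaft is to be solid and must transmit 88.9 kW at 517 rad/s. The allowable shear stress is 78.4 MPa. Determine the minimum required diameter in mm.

22.4 mm

ω = 517 rad/s, so T = P/ω = 88.9×10³ / 517.0 = 172.0 N·m.
For a solid shaft τ_max = 16T/(πd³), so d = (16T/(π τ_allow))^(1/3) = (16·172.0/(π·7.84×10^7))^(1/3) = 0.02235 m.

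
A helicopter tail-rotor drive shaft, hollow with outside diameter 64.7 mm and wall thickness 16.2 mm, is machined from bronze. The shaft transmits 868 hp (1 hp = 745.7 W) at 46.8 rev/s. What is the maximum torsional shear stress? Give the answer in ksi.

ω = 2π·46.8 = 294.1 rad/s, so T = P/ω = 868×745.7 / 294.1 = 2201 N·m.
J = π(d_o⁴ − d_i⁴)/32 = π(0.0647⁴ − 0.0323⁴)/32 = 1.613×10^-6 m⁴.
τ_max = T·r/J = 2201 × 0.0324 / 1.613×10^-6 = 4.413×10^7 Pa.

6.40 ksi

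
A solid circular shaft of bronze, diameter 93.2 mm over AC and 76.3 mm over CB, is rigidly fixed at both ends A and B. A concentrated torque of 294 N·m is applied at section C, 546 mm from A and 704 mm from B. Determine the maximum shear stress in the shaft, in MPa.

1.37 MPa

Compatibility: T_A·a/J_AC = T_B·b/J_CB with T_A + T_B = T₀.
J_AC = 7.41×10^-6 m⁴, J_CB = 3.33×10^-6 m⁴, so T_A = T₀·(J_AC/a)/((J_AC/a)+(J_CB/b)) = 218.0 N·m, T_B = 75.96 N·m.
τ in each portion: τ_AC = 1.37×10^6 Pa, τ_CB = 8.71×10^5 Pa; maximum is in AC.
τ_max = T_AC·r/J = 218.0·0.0466/7.41×10^-6 = 1.372×10^6 Pa.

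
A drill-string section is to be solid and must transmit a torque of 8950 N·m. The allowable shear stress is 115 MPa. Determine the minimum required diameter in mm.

For a solid shaft τ_max = 16T/(πd³), so d = (16T/(π τ_allow))^(1/3) = (16·8950/(π·1.15×10^8))^(1/3) = 0.07346 m.

73.5 mm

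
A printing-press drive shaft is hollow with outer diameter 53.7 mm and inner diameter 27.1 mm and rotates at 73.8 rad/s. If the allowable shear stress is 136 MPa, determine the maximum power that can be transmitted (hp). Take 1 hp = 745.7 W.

J = π(d_o⁴ − d_i⁴)/32 = π(0.0537⁴ − 0.0271⁴)/32 = 7.634×10^-7 m⁴.
T_max = τ_allow·J/r = 1.36×10^8 × 7.634×10^-7 / 0.0269 = 3867 N·m.
ω = 73.8 rad/s, so P_max = T_max·ω = 2.854×10^5 W.

383 hp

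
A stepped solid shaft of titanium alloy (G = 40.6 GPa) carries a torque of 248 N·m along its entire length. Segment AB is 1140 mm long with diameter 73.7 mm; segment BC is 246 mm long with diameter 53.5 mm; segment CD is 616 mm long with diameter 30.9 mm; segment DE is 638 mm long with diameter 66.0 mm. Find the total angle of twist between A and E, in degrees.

J_AB = π(0.0737)⁴/32 = 2.90×10^-6 m⁴; J_BC = π(0.0535)⁴/32 = 8.04×10^-7 m⁴; J_CD = π(0.0309)⁴/32 = 8.95×10^-8 m⁴; J_DE = π(0.0660)⁴/32 = 1.86×10^-6 m⁴.
θ = (T/G)·Σ L_i/J_i = (248.0/40.6×10⁹)·(1.14/2.90×10^-6 + 0.246/8.04×10^-7 + 0.616/8.95×10^-8 + 0.638/1.86×10^-6) = 0.04841 rad.

2.77°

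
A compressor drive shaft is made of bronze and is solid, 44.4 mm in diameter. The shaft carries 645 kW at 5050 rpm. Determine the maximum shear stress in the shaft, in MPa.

71.0 MPa

ω = 2π·5050/60 = 528.8 rad/s, so T = P/ω = 645×10³ / 528.8 = 1220 N·m.
J = πd⁴/32 = π(0.0444)⁴/32 = 3.815×10^-7 m⁴.
τ_max = T·r/J = 1220 × 0.0222 / 3.815×10^-7 = 7.097×10^7 Pa.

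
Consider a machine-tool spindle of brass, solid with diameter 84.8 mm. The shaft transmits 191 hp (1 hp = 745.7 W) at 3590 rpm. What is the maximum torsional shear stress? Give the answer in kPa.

ω = 2π·3590/60 = 375.9 rad/s, so T = P/ω = 191×745.7 / 375.9 = 378.9 N·m.
J = πd⁴/32 = π(0.0848)⁴/32 = 5.077×10^-6 m⁴.
τ_max = T·r/J = 378.9 × 0.0424 / 5.077×10^-6 = 3.164×10^6 Pa.

3160 kPa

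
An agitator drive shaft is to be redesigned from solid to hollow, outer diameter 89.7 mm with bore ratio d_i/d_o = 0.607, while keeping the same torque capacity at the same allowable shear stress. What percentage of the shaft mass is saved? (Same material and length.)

30.4 %

Equal τ_max and T ⇒ the solid shaft needs d_s³ = d_o³(1−k⁴), so d_s = 89.7·(1−0.607⁴)^(1/3) = 85.44 mm.
Area ratio A_h/A_s = d_o²(1−k²)/d_s² = (1−k²)/(1−k⁴)^(2/3) = 0.6961.
Mass saving = 1 − 0.6961 = 30.4 %.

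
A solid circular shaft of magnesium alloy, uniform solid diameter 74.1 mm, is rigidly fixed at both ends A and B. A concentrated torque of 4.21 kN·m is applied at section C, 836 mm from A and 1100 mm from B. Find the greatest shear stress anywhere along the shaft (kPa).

29900 kPa

With uniform GJ and both ends fixed, compatibility θ_AC = θ_CB gives T_A·a = T_B·b, together with T_A + T_B = T₀.
T_A = T₀·b/(a+b) = 4210·1100/1936 = 2392 N·m; T_B = 1818 N·m.
τ in each portion: τ_AC = 2.99×10^7 Pa, τ_CB = 2.28×10^7 Pa; maximum is in AC.
τ_max = T_AC·r/J = 2392·0.0370/2.96×10^-6 = 2.994×10^7 Pa.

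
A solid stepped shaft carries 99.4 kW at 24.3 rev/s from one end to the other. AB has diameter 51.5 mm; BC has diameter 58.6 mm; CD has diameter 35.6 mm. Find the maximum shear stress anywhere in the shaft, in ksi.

ω = 2π·24.3 = 152.7 rad/s, so T = P/ω = 99.4×10³ / 152.7 = 651.0 N·m.
Under the same torque, τ_max = 16T/(πd³) is largest where d is smallest — segment CD (d = 35.6 mm).
τ_max = 16·651.0/(π·(0.0356)³) = 7.349×10^7 Pa.

10.7 ksi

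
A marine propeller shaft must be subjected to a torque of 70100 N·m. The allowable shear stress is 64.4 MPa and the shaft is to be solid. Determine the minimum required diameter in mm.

177 mm

For a solid shaft τ_max = 16T/(πd³), so d = (16T/(π τ_allow))^(1/3) = (16·70100/(π·6.44×10^7))^(1/3) = 0.1770 m.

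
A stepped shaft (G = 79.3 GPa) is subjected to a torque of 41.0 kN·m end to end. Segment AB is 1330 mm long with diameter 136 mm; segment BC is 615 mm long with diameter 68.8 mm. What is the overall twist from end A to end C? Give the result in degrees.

J_AB = π(0.136)⁴/32 = 3.36×10^-5 m⁴; J_BC = π(0.0688)⁴/32 = 2.20×10^-6 m⁴.
θ = (T/G)·Σ L_i/J_i = (41000/79.3×10⁹)·(1.33/3.36×10^-5 + 0.615/2.20×10^-6) = 0.1650 rad.

9.46°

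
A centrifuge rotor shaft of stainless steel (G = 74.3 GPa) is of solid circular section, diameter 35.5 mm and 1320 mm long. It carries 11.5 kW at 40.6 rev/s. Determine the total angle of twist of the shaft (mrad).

5.14 mrad

ω = 2π·40.6 = 255.1 rad/s, so T = P/ω = 11.5×10³ / 255.1 = 45.08 N·m.
J = πd⁴/32 = π(0.0355)⁴/32 = 1.559×10^-7 m⁴.
θ = T·L/(G·J) = 45.08 × 1.32 / (74.3×10⁹ × 1.559×10^-7) = 5.136×10^-3 rad.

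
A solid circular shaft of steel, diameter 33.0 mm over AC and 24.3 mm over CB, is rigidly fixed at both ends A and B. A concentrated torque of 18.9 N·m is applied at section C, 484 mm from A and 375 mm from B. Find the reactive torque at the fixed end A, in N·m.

Compatibility: T_A·a/J_AC = T_B·b/J_CB with T_A + T_B = T₀.
J_AC = 1.16×10^-7 m⁴, J_CB = 3.42×10^-8 m⁴, so T_A = T₀·(J_AC/a)/((J_AC/a)+(J_CB/b)) = 13.70 N·m, T_B = 5.199 N·m.

13.7 N·m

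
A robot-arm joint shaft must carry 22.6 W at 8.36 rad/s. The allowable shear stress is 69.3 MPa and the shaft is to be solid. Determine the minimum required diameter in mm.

5.84 mm

ω = 8.36 rad/s, so T = P/ω = 22.6 / 8.360 = 2.703 N·m.
For a solid shaft τ_max = 16T/(πd³), so d = (16T/(π τ_allow))^(1/3) = (16·2.703/(π·6.93×10^7))^(1/3) = 0.005835 m.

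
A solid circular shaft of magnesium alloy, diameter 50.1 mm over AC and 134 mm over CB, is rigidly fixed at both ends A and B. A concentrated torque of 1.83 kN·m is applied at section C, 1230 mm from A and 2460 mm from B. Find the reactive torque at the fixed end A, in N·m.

68.8 N·m

Compatibility: T_A·a/J_AC = T_B·b/J_CB with T_A + T_B = T₀.
J_AC = 6.19×10^-7 m⁴, J_CB = 3.17×10^-5 m⁴, so T_A = T₀·(J_AC/a)/((J_AC/a)+(J_CB/b)) = 68.83 N·m, T_B = 1761 N·m.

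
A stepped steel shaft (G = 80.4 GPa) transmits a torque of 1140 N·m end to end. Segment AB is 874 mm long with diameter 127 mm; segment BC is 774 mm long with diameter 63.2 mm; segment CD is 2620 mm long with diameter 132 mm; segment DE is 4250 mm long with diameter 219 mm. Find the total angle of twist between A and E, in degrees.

J_AB = π(0.127)⁴/32 = 2.55×10^-5 m⁴; J_BC = π(0.0632)⁴/32 = 1.57×10^-6 m⁴; J_CD = π(0.132)⁴/32 = 2.98×10^-5 m⁴; J_DE = π(0.219)⁴/32 = 2.26×10^-4 m⁴.
θ = (T/G)·Σ L_i/J_i = (1140/80.4×10⁹)·(0.874/2.55×10^-5 + 0.774/1.57×10^-6 + 2.62/2.98×10^-5 + 4.25/2.26×10^-4) = 9.005×10^-3 rad.

0.516°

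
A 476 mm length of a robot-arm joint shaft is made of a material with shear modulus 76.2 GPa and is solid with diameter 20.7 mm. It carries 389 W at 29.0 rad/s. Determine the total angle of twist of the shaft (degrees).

ω = 29.0 rad/s, so T = P/ω = 389 / 29.00 = 13.41 N·m.
J = πd⁴/32 = π(0.0207)⁴/32 = 1.803×10^-8 m⁴.
θ = T·L/(G·J) = 13.41 × 0.476 / (76.2×10⁹ × 1.803×10^-8) = 4.649×10^-3 rad.

0.266°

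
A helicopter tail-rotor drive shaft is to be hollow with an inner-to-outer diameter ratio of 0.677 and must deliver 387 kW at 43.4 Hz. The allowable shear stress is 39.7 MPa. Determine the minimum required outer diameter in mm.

ω = 2π·43.4 = 272.7 rad/s, so T = P/ω = 387×10³ / 272.7 = 1419 N·m.
For a hollow shaft with d_i/d_o = 0.677: τ_max = 16T/(π d_o³ (1−k⁴)), so d_o = [16T/(π τ_allow (1−k⁴))]^(1/3) = [16·1419/(π·3.97×10^7·0.7899)]^(1/3) = 0.06131 m.

61.3 mm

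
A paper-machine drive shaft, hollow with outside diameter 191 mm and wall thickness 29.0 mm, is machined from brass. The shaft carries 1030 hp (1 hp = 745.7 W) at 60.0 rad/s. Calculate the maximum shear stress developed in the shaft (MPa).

ω = 60.0 rad/s, so T = P/ω = 1030×745.7 / 60.00 = 12800 N·m.
J = π(d_o⁴ − d_i⁴)/32 = π(0.191⁴ − 0.133⁴)/32 = 9.994×10^-5 m⁴.
τ_max = T·r/J = 12800 × 0.0955 / 9.994×10^-5 = 1.223×10^7 Pa.

12.2 MPa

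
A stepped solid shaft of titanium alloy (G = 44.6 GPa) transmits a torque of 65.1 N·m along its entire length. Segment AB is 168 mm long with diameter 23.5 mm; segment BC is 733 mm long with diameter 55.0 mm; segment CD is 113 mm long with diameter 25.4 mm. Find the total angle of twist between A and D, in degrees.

0.769°

J_AB = π(0.0235)⁴/32 = 2.99×10^-8 m⁴; J_BC = π(0.0550)⁴/32 = 8.98×10^-7 m⁴; J_CD = π(0.0254)⁴/32 = 4.09×10^-8 m⁴.
θ = (T/G)·Σ L_i/J_i = (65.10/44.6×10⁹)·(0.168/2.99×10^-8 + 0.733/8.98×10^-7 + 0.113/4.09×10^-8) = 0.01342 rad.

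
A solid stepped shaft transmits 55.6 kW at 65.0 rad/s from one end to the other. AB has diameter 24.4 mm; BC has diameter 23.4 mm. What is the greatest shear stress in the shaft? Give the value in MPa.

340 MPa

ω = 65.0 rad/s, so T = P/ω = 55.6×10³ / 65.00 = 855.4 N·m.
Under the same torque, τ_max = 16T/(πd³) is largest where d is smallest — segment BC (d = 23.4 mm).
τ_max = 16·855.4/(π·(0.0234)³) = 3.400×10^8 Pa.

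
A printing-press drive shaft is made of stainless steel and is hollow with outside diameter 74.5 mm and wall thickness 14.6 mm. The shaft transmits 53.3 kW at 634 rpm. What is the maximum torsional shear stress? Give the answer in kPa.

ω = 2π·634/60 = 66.39 rad/s, so T = P/ω = 53.3×10³ / 66.39 = 802.8 N·m.
J = π(d_o⁴ − d_i⁴)/32 = π(0.0745⁴ − 0.0453⁴)/32 = 2.611×10^-6 m⁴.
τ_max = T·r/J = 802.8 × 0.0372 / 2.611×10^-6 = 1.145×10^7 Pa.

11500 kPa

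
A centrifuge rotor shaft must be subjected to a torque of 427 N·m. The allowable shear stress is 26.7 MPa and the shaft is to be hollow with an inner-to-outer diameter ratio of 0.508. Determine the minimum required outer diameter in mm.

44.4 mm

For a hollow shaft with d_i/d_o = 0.508: τ_max = 16T/(π d_o³ (1−k⁴)), so d_o = [16T/(π τ_allow (1−k⁴))]^(1/3) = [16·427.0/(π·2.67×10^7·0.9334)]^(1/3) = 0.04435 m.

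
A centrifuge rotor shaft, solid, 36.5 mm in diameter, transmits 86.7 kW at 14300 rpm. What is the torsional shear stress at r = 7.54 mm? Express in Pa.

ω = 2π·14300/60 = 1497 rad/s, so T = P/ω = 86.7×10³ / 1497 = 57.90 N·m.
J = πd⁴/32 = π(0.0365)⁴/32 = 1.742×10^-7 m⁴.
Shear stress varies linearly with radius: τ = T·r/J = 57.90 × 0.00754 / 1.742×10^-7 = 2.505×10^6 Pa.

2.51e6 Pa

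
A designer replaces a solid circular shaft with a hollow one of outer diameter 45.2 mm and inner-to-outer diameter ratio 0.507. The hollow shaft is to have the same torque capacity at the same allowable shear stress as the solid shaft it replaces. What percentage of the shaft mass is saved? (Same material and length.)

22.2 %

Equal τ_max and T ⇒ the solid shaft needs d_s³ = d_o³(1−k⁴), so d_s = 45.2·(1−0.507⁴)^(1/3) = 44.18 mm.
Area ratio A_h/A_s = d_o²(1−k²)/d_s² = (1−k²)/(1−k⁴)^(2/3) = 0.7776.
Mass saving = 1 − 0.7776 = 22.2 %.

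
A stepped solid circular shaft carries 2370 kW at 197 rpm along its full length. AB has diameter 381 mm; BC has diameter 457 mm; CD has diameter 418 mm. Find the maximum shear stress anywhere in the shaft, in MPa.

ω = 2π·197/60 = 20.63 rad/s, so T = P/ω = 2370×10³ / 20.63 = 114900 N·m.
Under the same torque, τ_max = 16T/(πd³) is largest where d is smallest — segment AB (d = 381 mm).
τ_max = 16·114900/(π·(0.381)³) = 1.058×10^7 Pa.

10.6 MPa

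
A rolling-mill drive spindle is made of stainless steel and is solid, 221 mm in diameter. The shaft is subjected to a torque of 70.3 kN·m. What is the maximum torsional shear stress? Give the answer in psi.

J = πd⁴/32 = π(0.221)⁴/32 = 2.342×10^-4 m⁴.
τ_max = T·r/J = 70300 × 0.111 / 2.342×10^-4 = 3.317×10^7 Pa.

4810 psi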